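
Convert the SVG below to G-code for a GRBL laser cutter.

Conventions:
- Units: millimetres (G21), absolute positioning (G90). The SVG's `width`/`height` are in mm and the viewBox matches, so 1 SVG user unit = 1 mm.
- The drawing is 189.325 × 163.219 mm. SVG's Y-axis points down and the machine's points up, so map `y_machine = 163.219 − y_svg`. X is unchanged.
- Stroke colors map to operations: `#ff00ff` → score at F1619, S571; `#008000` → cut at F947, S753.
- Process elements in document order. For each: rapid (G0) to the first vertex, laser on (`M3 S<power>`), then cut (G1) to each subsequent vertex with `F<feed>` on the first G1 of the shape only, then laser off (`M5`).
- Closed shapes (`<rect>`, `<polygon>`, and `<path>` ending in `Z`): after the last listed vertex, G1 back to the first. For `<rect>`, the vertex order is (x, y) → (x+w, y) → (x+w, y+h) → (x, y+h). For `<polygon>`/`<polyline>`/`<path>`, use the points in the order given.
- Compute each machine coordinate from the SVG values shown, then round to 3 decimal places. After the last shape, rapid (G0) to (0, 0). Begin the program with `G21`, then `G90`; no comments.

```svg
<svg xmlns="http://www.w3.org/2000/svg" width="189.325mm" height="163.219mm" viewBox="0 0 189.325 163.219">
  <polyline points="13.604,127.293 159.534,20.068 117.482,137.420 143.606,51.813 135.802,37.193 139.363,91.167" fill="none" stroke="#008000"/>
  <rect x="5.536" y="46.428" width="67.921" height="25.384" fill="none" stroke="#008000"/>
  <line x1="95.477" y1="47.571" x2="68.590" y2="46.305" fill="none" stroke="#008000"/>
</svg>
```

G21
G90
G0 X13.604 Y35.926
M3 S753
G1 X159.534 Y143.151 F947
G1 X117.482 Y25.799
G1 X143.606 Y111.406
G1 X135.802 Y126.026
G1 X139.363 Y72.052
M5
G0 X5.536 Y116.791
M3 S753
G1 X73.457 Y116.791 F947
G1 X73.457 Y91.407
G1 X5.536 Y91.407
G1 X5.536 Y116.791
M5
G0 X95.477 Y115.648
M3 S753
G1 X68.590 Y116.914 F947
M5
G0 X0.000 Y0.000

1 u = 1 mm; y_m = 163.219 − y.

[1] `<polyline>` open polyline, #008000→cut S753 F947: (13.604,35.926) → (159.534,143.151) → (117.482,25.799) → (143.606,111.406) → (135.802,126.026) → (139.363,72.052)

[2] `<rect>` rectangle, #008000→cut S753 F947: (5.536,116.791) → (73.457,116.791) → (73.457,91.407) → (5.536,91.407) → (5.536,116.791) (closed)

[3] `<line>` line segment, #008000→cut S753 F947: (95.477,115.648) → (68.590,116.914)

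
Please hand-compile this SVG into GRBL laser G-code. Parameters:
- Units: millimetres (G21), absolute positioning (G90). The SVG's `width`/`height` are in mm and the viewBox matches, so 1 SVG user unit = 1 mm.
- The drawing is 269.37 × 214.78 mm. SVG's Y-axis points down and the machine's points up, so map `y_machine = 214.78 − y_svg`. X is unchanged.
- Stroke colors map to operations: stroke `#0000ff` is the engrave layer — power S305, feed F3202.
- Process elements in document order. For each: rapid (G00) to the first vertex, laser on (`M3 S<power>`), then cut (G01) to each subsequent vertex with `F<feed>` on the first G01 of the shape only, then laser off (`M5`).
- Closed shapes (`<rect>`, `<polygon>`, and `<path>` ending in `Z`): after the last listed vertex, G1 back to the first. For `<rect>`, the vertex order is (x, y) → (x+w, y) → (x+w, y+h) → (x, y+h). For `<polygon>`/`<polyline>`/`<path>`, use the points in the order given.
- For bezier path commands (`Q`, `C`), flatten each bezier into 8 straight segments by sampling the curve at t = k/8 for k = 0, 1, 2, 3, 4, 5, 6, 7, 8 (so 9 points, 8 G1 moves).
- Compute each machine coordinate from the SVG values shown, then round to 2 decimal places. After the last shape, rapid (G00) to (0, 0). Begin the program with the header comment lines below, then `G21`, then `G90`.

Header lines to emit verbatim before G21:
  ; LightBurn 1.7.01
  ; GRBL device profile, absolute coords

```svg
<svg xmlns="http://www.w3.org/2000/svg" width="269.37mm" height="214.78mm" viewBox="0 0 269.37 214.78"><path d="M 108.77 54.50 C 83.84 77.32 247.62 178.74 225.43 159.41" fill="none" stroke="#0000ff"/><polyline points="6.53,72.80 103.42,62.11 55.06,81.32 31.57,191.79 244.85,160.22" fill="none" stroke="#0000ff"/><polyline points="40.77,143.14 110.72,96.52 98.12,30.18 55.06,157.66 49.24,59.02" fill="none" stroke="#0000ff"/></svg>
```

; LightBurn 1.7.01
; GRBL device profile, absolute coords
G21
G90
G00 X108.77 Y160.28
M3 S305
G01 X107.54 Y148.43 F3202
G01 X119.60 Y131.54
G01 X140.58 Y111.96
G01 X166.07 Y92.02
G01 X191.70 Y74.05
G01 X213.06 Y60.40
G01 X225.77 Y53.39
G01 X225.43 Y55.37
M5
G00 X6.53 Y141.98
M3 S305
G01 X103.42 Y152.67 F3202
G01 X55.06 Y133.46
G01 X31.57 Y22.99
G01 X244.85 Y54.56
M5
G00 X40.77 Y71.64
M3 S305
G01 X110.72 Y118.26 F3202
G01 X98.12 Y184.60
G01 X55.06 Y57.12
G01 X49.24 Y155.76
M5
G00 X0.00 Y0.00

viewBox `0 0 269.37 214.78` with mm width/height → 1 unit = 1 mm. Flip: y_m = 214.78 − y_svg.

**Shape 1** — `<path>` cubic bezier, stroke `#0000ff` → engrave (S305, F3202). Control points (SVG): P0=(108.77,54.50), P1=(83.84,77.32), P2=(247.62,178.74), P3=(225.43,159.41); sampled at t=k/8. Machine vertices: (108.77,160.28) → (107.54,148.43) → (119.60,131.54) → (140.58,111.96) → (166.07,92.02) → (191.70,74.05) → (213.06,60.40) → (225.77,53.39) → (225.43,55.37). Open path.

**Shape 2** — `<polyline>` open polyline, stroke `#0000ff` → engrave (S305, F3202). Machine vertices: (6.53,141.98) → (103.42,152.67) → (55.06,133.46) → (31.57,22.99) → (244.85,54.56). Open path.

**Shape 3** — `<polyline>` open polyline, stroke `#0000ff` → engrave (S305, F3202). Machine vertices: (40.77,71.64) → (110.72,118.26) → (98.12,184.60) → (55.06,57.12) → (49.24,155.76). Open path.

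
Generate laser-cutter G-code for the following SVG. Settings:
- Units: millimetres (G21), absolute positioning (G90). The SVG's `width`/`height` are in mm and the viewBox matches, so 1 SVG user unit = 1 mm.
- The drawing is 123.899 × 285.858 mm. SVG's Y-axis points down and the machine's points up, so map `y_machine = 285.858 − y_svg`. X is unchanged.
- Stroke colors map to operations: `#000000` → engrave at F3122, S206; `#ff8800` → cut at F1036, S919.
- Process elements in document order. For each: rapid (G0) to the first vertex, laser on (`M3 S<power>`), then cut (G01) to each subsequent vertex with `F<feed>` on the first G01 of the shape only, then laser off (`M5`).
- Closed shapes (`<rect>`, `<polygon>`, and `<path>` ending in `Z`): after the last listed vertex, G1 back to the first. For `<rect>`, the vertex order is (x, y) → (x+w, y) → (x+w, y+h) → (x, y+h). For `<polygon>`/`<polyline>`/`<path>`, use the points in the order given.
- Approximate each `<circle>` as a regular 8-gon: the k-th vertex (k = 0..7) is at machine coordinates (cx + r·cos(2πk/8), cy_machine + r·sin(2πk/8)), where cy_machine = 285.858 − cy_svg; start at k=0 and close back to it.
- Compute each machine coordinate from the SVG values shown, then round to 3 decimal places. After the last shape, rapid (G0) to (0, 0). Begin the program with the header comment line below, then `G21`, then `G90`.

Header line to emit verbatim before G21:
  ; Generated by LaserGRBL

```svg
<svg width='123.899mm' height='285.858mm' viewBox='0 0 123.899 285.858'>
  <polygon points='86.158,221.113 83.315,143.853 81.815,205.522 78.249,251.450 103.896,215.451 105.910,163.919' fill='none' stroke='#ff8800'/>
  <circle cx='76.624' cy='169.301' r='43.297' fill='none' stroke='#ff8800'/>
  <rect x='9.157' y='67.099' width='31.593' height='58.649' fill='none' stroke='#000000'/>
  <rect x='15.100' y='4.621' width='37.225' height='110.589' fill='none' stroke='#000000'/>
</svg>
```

1 u = 1 mm; y_m = 285.858 − y.

[1] `<polygon>` closed polygon, #ff8800→cut S919 F1036: (86.158,64.745) → (83.315,142.005) → (81.815,80.336) → (78.249,34.408) → (103.896,70.407) → (105.910,121.939) → (86.158,64.745) (closed)

[2] `<circle>` circle, #ff8800→cut S919 F1036: (119.921,116.557) → (107.240,147.173) → (76.624,159.854) → (46.008,147.173) → (33.327,116.557) → (46.008,85.941) → (76.624,73.260) → (107.240,85.941) → (119.921,116.557) (closed)

[3] `<rect>` rectangle, #000000→engrave S206 F3122: (9.157,218.759) → (40.750,218.759) → (40.750,160.110) → (9.157,160.110) → (9.157,218.759) (closed)

[4] `<rect>` rectangle, #000000→engrave S206 F3122: (15.100,281.237) → (52.325,281.237) → (52.325,170.648) → (15.100,170.648) → (15.100,281.237) (closed)

; Generated by LaserGRBL
G21
G90
G0 X86.158 Y64.745
M3 S919
G01 X83.315 Y142.005 F1036
G01 X81.815 Y80.336
G01 X78.249 Y34.408
G01 X103.896 Y70.407
G01 X105.910 Y121.939
G01 X86.158 Y64.745
M5
G0 X119.921 Y116.557
M3 S919
G01 X107.240 Y147.173 F1036
G01 X76.624 Y159.854
G01 X46.008 Y147.173
G01 X33.327 Y116.557
G01 X46.008 Y85.941
G01 X76.624 Y73.260
G01 X107.240 Y85.941
G01 X119.921 Y116.557
M5
G0 X9.157 Y218.759
M3 S206
G01 X40.750 Y218.759 F3122
G01 X40.750 Y160.110
G01 X9.157 Y160.110
G01 X9.157 Y218.759
M5
G0 X15.100 Y281.237
M3 S206
G01 X52.325 Y281.237 F3122
G01 X52.325 Y170.648
G01 X15.100 Y170.648
G01 X15.100 Y281.237
M5
G0 X0.000 Y0.000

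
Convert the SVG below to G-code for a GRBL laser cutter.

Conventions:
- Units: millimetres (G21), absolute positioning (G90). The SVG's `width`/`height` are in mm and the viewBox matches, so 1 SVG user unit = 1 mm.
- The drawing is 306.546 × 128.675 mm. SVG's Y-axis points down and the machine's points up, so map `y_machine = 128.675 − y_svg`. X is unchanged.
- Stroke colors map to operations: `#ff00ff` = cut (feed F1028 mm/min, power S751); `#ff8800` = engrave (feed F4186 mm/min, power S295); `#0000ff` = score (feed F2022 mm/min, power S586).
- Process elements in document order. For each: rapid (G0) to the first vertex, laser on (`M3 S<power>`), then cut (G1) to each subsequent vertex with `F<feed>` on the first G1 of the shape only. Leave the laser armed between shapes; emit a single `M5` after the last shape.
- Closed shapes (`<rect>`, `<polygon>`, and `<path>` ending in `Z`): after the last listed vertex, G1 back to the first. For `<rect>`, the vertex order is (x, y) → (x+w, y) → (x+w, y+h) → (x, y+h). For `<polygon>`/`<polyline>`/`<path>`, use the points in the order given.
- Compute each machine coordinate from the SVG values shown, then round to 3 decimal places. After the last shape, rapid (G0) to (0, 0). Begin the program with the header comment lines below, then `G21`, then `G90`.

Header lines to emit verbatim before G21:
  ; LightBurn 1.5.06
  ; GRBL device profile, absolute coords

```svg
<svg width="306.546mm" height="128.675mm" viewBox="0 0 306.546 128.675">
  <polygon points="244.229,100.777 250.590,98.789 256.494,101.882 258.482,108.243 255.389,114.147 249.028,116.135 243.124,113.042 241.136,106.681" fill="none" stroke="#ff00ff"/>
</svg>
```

1 u = 1 mm; y_m = 128.675 − y.

[1] `<polygon>` regular polygon, #ff00ff→cut S751 F1028: (244.229,27.898) → (250.590,29.886) → (256.494,26.793) → (258.482,20.432) → (255.389,14.528) → (249.028,12.540) → (243.124,15.633) → (241.136,21.994) → (244.229,27.898) (closed)

; LightBurn 1.5.06
; GRBL device profile, absolute coords
G21
G90
G0 X244.229 Y27.898
M3 S751
G1 X250.590 Y29.886 F1028
G1 X256.494 Y26.793
G1 X258.482 Y20.432
G1 X255.389 Y14.528
G1 X249.028 Y12.540
G1 X243.124 Y15.633
G1 X241.136 Y21.994
G1 X244.229 Y27.898
M5
G0 X0.000 Y0.000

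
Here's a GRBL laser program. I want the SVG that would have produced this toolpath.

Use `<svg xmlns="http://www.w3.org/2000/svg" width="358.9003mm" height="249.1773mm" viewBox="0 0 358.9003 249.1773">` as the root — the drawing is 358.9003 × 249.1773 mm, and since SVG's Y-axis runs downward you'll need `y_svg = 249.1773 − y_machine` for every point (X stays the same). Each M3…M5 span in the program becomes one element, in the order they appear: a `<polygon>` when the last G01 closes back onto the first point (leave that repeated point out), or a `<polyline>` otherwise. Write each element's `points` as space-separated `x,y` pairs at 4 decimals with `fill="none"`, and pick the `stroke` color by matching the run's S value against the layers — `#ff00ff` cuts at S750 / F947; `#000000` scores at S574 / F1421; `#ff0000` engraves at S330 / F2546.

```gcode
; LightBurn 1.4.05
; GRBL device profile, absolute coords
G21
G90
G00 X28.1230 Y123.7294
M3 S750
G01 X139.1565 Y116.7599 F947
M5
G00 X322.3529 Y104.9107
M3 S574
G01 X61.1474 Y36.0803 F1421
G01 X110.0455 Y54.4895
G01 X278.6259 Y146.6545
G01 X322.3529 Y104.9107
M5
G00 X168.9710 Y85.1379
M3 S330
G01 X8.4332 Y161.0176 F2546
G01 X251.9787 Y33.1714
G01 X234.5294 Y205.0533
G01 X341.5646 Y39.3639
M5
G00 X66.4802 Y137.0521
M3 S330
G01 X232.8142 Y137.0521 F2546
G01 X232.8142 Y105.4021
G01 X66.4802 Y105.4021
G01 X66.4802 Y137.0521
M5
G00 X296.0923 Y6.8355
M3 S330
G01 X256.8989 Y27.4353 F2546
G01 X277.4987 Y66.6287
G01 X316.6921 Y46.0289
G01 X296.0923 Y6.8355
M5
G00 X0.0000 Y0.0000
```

<svg xmlns="http://www.w3.org/2000/svg" width="358.9003mm" height="249.1773mm" viewBox="0 0 358.9003 249.1773">
  <polyline points="28.1230,125.4479 139.1565,132.4174" fill="none" stroke="#ff00ff"/>
  <polygon points="322.3529,144.2666 61.1474,213.0970 110.0455,194.6878 278.6259,102.5228" fill="none" stroke="#000000"/>
  <polyline points="168.9710,164.0394 8.4332,88.1597 251.9787,216.0059 234.5294,44.1240 341.5646,209.8134" fill="none" stroke="#ff0000"/>
  <polygon points="66.4802,112.1252 232.8142,112.1252 232.8142,143.7752 66.4802,143.7752" fill="none" stroke="#ff0000"/>
  <polygon points="296.0923,242.3418 256.8989,221.7420 277.4987,182.5486 316.6921,203.1484" fill="none" stroke="#ff0000"/>
</svg>

Machine Y-up, SVG Y-down with viewBox height 249.1773, so y_svg = 249.1773 − y_machine; X carries over.

Run 1: power S750 maps to stroke `#ff00ff` (cut). The run is open, so emit a `<polyline>` with points (Y-flipped): 28.1230,125.4479 139.1565,132.4174.

Run 2: S574 ⇒ score layer `#000000`. The run returns to its start, so emit a `<polygon>` with points (Y-flipped): 322.3529,144.2666 61.1474,213.0970 110.0455,194.6878 278.6259,102.5228.

Run 3: power S330 maps to stroke `#ff0000` (engrave). The run is open, so emit a `<polyline>` with points (Y-flipped): 168.9710,164.0394 8.4332,88.1597 251.9787,216.0059 234.5294,44.1240 341.5646,209.8134.

Run 4: S330 ⇒ engrave layer `#ff0000`. The run returns to its start, so emit a `<polygon>` with points (Y-flipped): 66.4802,112.1252 232.8142,112.1252 232.8142,143.7752 66.4802,143.7752.

Run 5: power S330 maps to stroke `#ff0000` (engrave). The run returns to its start, so emit a `<polygon>` with points (Y-flipped): 296.0923,242.3418 256.8989,221.7420 277.4987,182.5486 316.6921,203.1484.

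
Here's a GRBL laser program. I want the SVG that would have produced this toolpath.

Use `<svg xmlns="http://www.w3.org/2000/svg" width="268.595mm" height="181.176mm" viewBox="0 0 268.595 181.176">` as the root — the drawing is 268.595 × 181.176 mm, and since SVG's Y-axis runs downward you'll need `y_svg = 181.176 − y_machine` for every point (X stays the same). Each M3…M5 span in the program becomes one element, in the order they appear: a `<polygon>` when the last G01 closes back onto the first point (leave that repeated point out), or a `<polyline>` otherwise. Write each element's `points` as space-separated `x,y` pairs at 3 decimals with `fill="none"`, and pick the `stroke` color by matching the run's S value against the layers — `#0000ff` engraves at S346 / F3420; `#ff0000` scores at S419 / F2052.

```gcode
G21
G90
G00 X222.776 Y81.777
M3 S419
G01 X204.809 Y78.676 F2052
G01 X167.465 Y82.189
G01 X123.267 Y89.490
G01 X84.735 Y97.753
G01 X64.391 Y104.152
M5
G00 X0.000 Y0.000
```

<svg xmlns="http://www.w3.org/2000/svg" width="268.595mm" height="181.176mm" viewBox="0 0 268.595 181.176">
  <polyline points="222.776,99.399 204.809,102.500 167.465,98.987 123.267,91.686 84.735,83.423 64.391,77.024" fill="none" stroke="#ff0000"/>
</svg>

y_svg = 181.176 − y_m. Every run uses S419, so all elements get stroke `#ff0000` (score).

[1] open run; points: 222.776,99.399 204.809,102.500 167.465,98.987 123.267,91.686 84.735,83.423 64.391,77.024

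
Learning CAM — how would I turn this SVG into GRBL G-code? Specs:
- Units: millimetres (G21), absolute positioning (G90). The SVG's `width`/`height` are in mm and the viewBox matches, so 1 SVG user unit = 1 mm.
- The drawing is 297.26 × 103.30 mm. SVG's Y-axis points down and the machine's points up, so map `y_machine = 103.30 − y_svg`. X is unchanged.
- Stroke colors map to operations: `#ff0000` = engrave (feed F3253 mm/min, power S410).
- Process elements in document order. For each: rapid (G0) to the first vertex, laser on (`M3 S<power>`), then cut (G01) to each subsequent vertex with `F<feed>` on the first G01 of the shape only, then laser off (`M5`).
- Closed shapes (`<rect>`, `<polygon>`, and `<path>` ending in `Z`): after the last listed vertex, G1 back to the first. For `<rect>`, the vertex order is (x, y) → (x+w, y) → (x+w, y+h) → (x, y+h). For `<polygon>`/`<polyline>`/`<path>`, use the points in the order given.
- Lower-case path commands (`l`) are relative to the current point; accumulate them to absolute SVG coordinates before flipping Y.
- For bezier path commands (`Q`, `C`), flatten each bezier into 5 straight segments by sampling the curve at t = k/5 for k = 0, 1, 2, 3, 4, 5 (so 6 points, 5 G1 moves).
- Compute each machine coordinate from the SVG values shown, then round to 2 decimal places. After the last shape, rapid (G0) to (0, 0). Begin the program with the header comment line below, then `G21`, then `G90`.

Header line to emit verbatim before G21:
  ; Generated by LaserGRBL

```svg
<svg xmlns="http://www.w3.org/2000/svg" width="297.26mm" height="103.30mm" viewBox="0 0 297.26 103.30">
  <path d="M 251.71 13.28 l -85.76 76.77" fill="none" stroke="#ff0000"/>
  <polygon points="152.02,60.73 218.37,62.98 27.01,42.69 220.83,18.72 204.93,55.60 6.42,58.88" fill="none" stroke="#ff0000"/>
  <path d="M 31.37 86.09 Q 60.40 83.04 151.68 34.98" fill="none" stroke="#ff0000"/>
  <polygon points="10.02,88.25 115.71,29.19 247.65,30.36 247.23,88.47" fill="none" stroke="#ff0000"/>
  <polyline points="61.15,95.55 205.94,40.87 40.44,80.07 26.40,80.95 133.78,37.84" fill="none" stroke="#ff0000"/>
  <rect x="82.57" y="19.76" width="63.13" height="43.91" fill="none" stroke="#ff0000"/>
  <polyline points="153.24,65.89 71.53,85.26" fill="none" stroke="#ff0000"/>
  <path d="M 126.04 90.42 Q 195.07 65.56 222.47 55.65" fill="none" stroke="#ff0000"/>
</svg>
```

viewBox `0 0 297.26 103.30` with mm width/height → 1 unit = 1 mm. Flip: y_m = 103.30 − y_svg.

**Shape 1** — `<path>` line segment, stroke `#ff0000` → engrave (S410, F3253). Machine vertices: (251.71,90.02) → (165.95,13.25). Open path.

**Shape 2** — `<polygon>` closed polygon, stroke `#ff0000` → engrave (S410, F3253). Machine vertices: (152.02,42.57) → (218.37,40.32) → (27.01,60.61) → (220.83,84.58) → (204.93,47.70) → (6.42,44.42) → (152.02,42.57). Closed: final G1 returns to the first vertex.

**Shape 3** — `<path>` quadratic bezier, stroke `#ff0000` → engrave (S410, F3253). Control points (SVG): P0=(31.37,86.09), P1=(60.40,83.04), P2=(151.68,34.98); sampled at t=k/5. Machine vertices: (31.37,17.21) → (45.47,20.23) → (64.55,26.85) → (88.62,37.07) → (117.66,50.90) → (151.68,68.32). Open path.

**Shape 4** — `<polygon>` closed polygon, stroke `#ff0000` → engrave (S410, F3253). Machine vertices: (10.02,15.05) → (115.71,74.11) → (247.65,72.94) → (247.23,14.83) → (10.02,15.05). Closed: final G1 returns to the first vertex.

**Shape 5** — `<polyline>` open polyline, stroke `#ff0000` → engrave (S410, F3253). Machine vertices: (61.15,7.75) → (205.94,62.43) → (40.44,23.23) → (26.40,22.35) → (133.78,65.46). Open path.

**Shape 6** — `<rect>` rectangle, stroke `#ff0000` → engrave (S410, F3253). Machine vertices: (82.57,83.54) → (145.70,83.54) → (145.70,39.63) → (82.57,39.63) → (82.57,83.54). Closed: final G1 returns to the first vertex.

**Shape 7** — `<polyline>` line segment, stroke `#ff0000` → engrave (S410, F3253). Machine vertices: (153.24,37.41) → (71.53,18.04). Open path.

**Shape 8** — `<path>` quadratic bezier, stroke `#ff0000` → engrave (S410, F3253). Control points (SVG): P0=(126.04,90.42), P1=(195.07,65.56), P2=(222.47,55.65); sampled at t=k/5. Machine vertices: (126.04,12.88) → (151.99,22.23) → (174.60,30.38) → (193.89,37.33) → (209.84,43.09) → (222.47,47.65). Open path.

; Generated by LaserGRBL
G21
G90
G0 X251.71 Y90.02
M3 S410
G01 X165.95 Y13.25 F3253
M5
G0 X152.02 Y42.57
M3 S410
G01 X218.37 Y40.32 F3253
G01 X27.01 Y60.61
G01 X220.83 Y84.58
G01 X204.93 Y47.70
G01 X6.42 Y44.42
G01 X152.02 Y42.57
M5
G0 X31.37 Y17.21
M3 S410
G01 X45.47 Y20.23 F3253
G01 X64.55 Y26.85
G01 X88.62 Y37.07
G01 X117.66 Y50.90
G01 X151.68 Y68.32
M5
G0 X10.02 Y15.05
M3 S410
G01 X115.71 Y74.11 F3253
G01 X247.65 Y72.94
G01 X247.23 Y14.83
G01 X10.02 Y15.05
M5
G0 X61.15 Y7.75
M3 S410
G01 X205.94 Y62.43 F3253
G01 X40.44 Y23.23
G01 X26.40 Y22.35
G01 X133.78 Y65.46
M5
G0 X82.57 Y83.54
M3 S410
G01 X145.70 Y83.54 F3253
G01 X145.70 Y39.63
G01 X82.57 Y39.63
G01 X82.57 Y83.54
M5
G0 X153.24 Y37.41
M3 S410
G01 X71.53 Y18.04 F3253
M5
G0 X126.04 Y12.88
M3 S410
G01 X151.99 Y22.23 F3253
G01 X174.60 Y30.38
G01 X193.89 Y37.33
G01 X209.84 Y43.09
G01 X222.47 Y47.65
M5
G0 X0.00 Y0.00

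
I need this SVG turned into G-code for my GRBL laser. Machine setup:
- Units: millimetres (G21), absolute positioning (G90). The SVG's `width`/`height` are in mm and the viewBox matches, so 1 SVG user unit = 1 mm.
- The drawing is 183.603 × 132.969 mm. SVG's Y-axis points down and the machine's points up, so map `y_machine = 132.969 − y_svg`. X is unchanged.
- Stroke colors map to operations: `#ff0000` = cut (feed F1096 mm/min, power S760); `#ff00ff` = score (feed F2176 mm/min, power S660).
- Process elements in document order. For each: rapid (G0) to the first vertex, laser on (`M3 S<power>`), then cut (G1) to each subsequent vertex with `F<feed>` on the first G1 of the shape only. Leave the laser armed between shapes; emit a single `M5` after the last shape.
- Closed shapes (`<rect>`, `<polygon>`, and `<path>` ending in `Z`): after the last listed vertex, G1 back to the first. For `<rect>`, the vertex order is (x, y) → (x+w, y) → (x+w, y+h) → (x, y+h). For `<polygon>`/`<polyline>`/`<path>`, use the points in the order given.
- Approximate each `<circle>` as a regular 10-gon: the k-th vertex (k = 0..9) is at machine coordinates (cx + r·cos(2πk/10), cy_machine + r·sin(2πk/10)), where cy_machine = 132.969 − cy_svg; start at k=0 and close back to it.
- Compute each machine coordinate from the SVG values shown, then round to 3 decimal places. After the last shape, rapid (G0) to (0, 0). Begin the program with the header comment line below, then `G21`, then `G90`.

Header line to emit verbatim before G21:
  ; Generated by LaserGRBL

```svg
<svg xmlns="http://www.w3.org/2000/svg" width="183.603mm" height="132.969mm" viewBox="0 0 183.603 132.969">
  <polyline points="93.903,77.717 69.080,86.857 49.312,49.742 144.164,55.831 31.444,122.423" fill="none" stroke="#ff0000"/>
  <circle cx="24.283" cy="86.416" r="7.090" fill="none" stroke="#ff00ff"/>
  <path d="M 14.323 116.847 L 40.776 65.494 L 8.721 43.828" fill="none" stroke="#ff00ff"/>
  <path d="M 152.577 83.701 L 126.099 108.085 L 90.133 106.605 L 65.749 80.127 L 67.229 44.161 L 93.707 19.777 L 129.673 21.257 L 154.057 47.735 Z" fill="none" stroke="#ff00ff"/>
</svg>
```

viewBox `0 0 183.603 132.969` with mm width/height → 1 unit = 1 mm. Flip: y_m = 132.969 − y_svg.

**Shape 1** — `<polyline>` open polyline, stroke `#ff0000` → cut (S760, F1096). Machine vertices: (93.903,55.252) → (69.080,46.112) → (49.312,83.227) → (144.164,77.138) → (31.444,10.546). Open path.

**Shape 2** — `<circle>` circle, stroke `#ff00ff` → score (S660, F2176). Machine vertices: (31.373,46.553) → (30.019,50.720) → (26.474,53.296) → (22.092,53.296) → (18.547,50.720) → (17.193,46.553) → (18.547,42.386) → (22.092,39.810) → (26.474,39.810) → (30.019,42.386) → (31.373,46.553). Closed: final G1 returns to the first vertex.

**Shape 3** — `<path>` open polyline, stroke `#ff00ff` → score (S660, F2176). Machine vertices: (14.323,16.122) → (40.776,67.475) → (8.721,89.141). Open path.

**Shape 4** — `<path>` regular polygon, stroke `#ff00ff` → score (S660, F2176). Machine vertices: (152.577,49.268) → (126.099,24.884) → (90.133,26.364) → (65.749,52.842) → (67.229,88.808) → (93.707,113.192) → (129.673,111.712) → (154.057,85.234) → (152.577,49.268). Closed: final G1 returns to the first vertex.

; Generated by LaserGRBL
G21
G90
G0 X93.903 Y55.252
M3 S760
G1 X69.080 Y46.112 F1096
G1 X49.312 Y83.227
G1 X144.164 Y77.138
G1 X31.444 Y10.546
G0 X31.373 Y46.553
M3 S660
G1 X30.019 Y50.720 F2176
G1 X26.474 Y53.296
G1 X22.092 Y53.296
G1 X18.547 Y50.720
G1 X17.193 Y46.553
G1 X18.547 Y42.386
G1 X22.092 Y39.810
G1 X26.474 Y39.810
G1 X30.019 Y42.386
G1 X31.373 Y46.553
G0 X14.323 Y16.122
M3 S660
G1 X40.776 Y67.475 F2176
G1 X8.721 Y89.141
G0 X152.577 Y49.268
M3 S660
G1 X126.099 Y24.884 F2176
G1 X90.133 Y26.364
G1 X65.749 Y52.842
G1 X67.229 Y88.808
G1 X93.707 Y113.192
G1 X129.673 Y111.712
G1 X154.057 Y85.234
G1 X152.577 Y49.268
M5
G0 X0.000 Y0.000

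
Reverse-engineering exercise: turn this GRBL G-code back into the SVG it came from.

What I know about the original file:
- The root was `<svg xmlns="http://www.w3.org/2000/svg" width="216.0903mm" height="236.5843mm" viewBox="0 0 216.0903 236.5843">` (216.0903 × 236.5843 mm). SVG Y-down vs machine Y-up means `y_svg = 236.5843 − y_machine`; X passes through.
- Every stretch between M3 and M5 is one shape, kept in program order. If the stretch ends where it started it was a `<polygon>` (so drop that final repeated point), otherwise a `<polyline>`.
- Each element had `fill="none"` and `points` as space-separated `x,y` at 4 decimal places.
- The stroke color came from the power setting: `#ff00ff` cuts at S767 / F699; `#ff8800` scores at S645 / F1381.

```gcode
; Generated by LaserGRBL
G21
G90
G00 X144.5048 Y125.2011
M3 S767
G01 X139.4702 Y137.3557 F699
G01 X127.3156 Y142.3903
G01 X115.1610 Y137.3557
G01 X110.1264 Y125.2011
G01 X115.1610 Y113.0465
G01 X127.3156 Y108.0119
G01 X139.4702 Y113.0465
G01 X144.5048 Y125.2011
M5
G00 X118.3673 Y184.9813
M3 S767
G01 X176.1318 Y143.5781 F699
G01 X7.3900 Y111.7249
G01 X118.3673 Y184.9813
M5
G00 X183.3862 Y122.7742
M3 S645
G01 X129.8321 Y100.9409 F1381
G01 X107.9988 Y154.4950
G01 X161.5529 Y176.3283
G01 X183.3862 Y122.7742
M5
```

<svg xmlns="http://www.w3.org/2000/svg" width="216.0903mm" height="236.5843mm" viewBox="0 0 216.0903 236.5843">
  <polygon points="144.5048,111.3832 139.4702,99.2286 127.3156,94.1940 115.1610,99.2286 110.1264,111.3832 115.1610,123.5378 127.3156,128.5724 139.4702,123.5378" fill="none" stroke="#ff00ff"/>
  <polygon points="118.3673,51.6030 176.1318,93.0062 7.3900,124.8594" fill="none" stroke="#ff00ff"/>
  <polygon points="183.3862,113.8101 129.8321,135.6434 107.9988,82.0893 161.5529,60.2560" fill="none" stroke="#ff8800"/>
</svg>

Machine Y-up, SVG Y-down with viewBox height 236.5843, so y_svg = 236.5843 − y_machine; X carries over.

Run 1: S767 ⇒ cut layer `#ff00ff`. The run returns to its start, so emit a `<polygon>` with points (Y-flipped): 144.5048,111.3832 139.4702,99.2286 127.3156,94.1940 115.1610,99.2286 110.1264,111.3832 115.1610,123.5378 127.3156,128.5724 139.4702,123.5378.

Run 2: S767 ⇒ cut layer `#ff00ff`. The run returns to its start, so emit a `<polygon>` with points (Y-flipped): 118.3673,51.6030 176.1318,93.0062 7.3900,124.8594.

Run 3: S645 ⇒ score layer `#ff8800`. The run returns to its start, so emit a `<polygon>` with points (Y-flipped): 183.3862,113.8101 129.8321,135.6434 107.9988,82.0893 161.5529,60.2560.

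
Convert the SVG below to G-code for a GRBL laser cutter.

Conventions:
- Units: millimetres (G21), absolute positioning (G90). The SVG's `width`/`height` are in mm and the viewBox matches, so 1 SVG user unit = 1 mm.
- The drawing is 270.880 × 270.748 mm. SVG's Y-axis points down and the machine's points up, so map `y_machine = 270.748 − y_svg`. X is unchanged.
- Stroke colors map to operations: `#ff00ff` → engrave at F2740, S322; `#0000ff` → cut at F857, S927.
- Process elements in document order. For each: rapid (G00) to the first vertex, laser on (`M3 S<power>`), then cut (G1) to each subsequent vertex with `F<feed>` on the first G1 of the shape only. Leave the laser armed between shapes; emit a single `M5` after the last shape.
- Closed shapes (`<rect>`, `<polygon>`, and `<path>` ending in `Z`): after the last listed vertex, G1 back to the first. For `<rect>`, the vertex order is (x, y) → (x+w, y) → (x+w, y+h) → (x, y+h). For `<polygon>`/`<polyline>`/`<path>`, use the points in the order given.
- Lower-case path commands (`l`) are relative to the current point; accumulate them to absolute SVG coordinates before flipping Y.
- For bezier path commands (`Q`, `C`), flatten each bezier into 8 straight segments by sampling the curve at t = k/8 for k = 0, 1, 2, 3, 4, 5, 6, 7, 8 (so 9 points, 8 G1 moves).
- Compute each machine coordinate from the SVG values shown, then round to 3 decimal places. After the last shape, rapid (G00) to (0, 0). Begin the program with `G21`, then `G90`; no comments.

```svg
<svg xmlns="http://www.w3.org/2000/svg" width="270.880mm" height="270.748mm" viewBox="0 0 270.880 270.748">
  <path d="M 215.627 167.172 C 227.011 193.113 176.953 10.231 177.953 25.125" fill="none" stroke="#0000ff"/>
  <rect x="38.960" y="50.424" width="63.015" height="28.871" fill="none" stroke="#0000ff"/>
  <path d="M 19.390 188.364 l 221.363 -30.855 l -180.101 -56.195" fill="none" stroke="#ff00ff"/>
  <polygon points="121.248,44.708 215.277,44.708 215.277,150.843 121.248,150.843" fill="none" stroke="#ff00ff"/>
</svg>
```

G21
G90
G00 X215.627 Y103.576
M3 S927
G1 X217.236 Y102.843 F857
G1 X214.402 Y116.921
G1 X208.446 Y141.048
G1 X200.684 Y170.457
G1 X192.435 Y200.384
G1 X185.019 Y226.064
G1 X179.752 Y242.732
G1 X177.953 Y245.623
G00 X38.960 Y220.324
M3 S927
G1 X101.975 Y220.324 F857
G1 X101.975 Y191.453
G1 X38.960 Y191.453
G1 X38.960 Y220.324
G00 X19.390 Y82.384
M3 S322
G1 X240.753 Y113.239 F2740
G1 X60.652 Y169.434
G00 X121.248 Y226.040
M3 S322
G1 X215.277 Y226.040 F2740
G1 X215.277 Y119.905
G1 X121.248 Y119.905
G1 X121.248 Y226.040
M5
G00 X0.000 Y0.000

viewBox `0 0 270.880 270.748` with mm width/height → 1 unit = 1 mm. Flip: y_m = 270.748 − y_svg.

**Shape 1** — `<path>` cubic bezier, stroke `#0000ff` → cut (S927, F857). Control points (SVG): P0=(215.627,167.172), P1=(227.011,193.113), P2=(176.953,10.231), P3=(177.953,25.125); sampled at t=k/8. Machine vertices: (215.627,103.576) → (217.236,102.843) → (214.402,116.921) → (208.446,141.048) → (200.684,170.457) → (192.435,200.384) → (185.019,226.064) → (179.752,242.732) → (177.953,245.623). Open path.

**Shape 2** — `<rect>` rectangle, stroke `#0000ff` → cut (S927, F857). Machine vertices: (38.960,220.324) → (101.975,220.324) → (101.975,191.453) → (38.960,191.453) → (38.960,220.324). Closed: final G1 returns to the first vertex.

**Shape 3** — `<path>` open polyline, stroke `#ff00ff` → engrave (S322, F2740). Machine vertices: (19.390,82.384) → (240.753,113.239) → (60.652,169.434). Open path.

**Shape 4** — `<polygon>` rectangle, stroke `#ff00ff` → engrave (S322, F2740). Machine vertices: (121.248,226.040) → (215.277,226.040) → (215.277,119.905) → (121.248,119.905) → (121.248,226.040). Closed: final G1 returns to the first vertex.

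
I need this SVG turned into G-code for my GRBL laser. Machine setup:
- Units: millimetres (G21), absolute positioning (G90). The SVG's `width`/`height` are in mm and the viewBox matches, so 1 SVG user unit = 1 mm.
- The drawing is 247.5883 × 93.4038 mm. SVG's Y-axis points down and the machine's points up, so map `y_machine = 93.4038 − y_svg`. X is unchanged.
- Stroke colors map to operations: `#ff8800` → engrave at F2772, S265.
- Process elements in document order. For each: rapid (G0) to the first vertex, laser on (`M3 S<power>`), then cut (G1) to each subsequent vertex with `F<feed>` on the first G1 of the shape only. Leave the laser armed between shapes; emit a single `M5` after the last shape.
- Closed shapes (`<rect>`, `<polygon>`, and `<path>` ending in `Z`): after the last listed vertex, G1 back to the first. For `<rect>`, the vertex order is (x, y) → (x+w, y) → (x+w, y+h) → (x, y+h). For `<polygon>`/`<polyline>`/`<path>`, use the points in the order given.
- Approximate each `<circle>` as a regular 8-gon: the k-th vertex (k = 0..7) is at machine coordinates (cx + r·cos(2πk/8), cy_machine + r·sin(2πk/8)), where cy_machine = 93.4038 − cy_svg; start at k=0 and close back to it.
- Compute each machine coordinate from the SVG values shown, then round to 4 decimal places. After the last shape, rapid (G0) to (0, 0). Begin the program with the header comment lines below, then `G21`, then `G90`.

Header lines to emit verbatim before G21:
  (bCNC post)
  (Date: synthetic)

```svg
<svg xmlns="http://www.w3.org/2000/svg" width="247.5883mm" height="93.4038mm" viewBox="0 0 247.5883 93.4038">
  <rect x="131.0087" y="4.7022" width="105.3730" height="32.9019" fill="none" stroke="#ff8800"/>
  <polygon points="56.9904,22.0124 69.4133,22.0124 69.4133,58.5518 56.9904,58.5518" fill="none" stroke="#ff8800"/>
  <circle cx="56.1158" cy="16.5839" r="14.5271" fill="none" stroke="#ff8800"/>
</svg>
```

(bCNC post)
(Date: synthetic)
G21
G90
G0 X131.0087 Y88.7016
M3 S265
G1 X236.3817 Y88.7016 F2772
G1 X236.3817 Y55.7997
G1 X131.0087 Y55.7997
G1 X131.0087 Y88.7016
G0 X56.9904 Y71.3914
M3 S265
G1 X69.4133 Y71.3914 F2772
G1 X69.4133 Y34.8520
G1 X56.9904 Y34.8520
G1 X56.9904 Y71.3914
G0 X70.6429 Y76.8199
M3 S265
G1 X66.3880 Y87.0921 F2772
G1 X56.1158 Y91.3470
G1 X45.8436 Y87.0921
G1 X41.5887 Y76.8199
G1 X45.8436 Y66.5477
G1 X56.1158 Y62.2928
G1 X66.3880 Y66.5477
G1 X70.6429 Y76.8199
M5
G0 X0.0000 Y0.0000

Since the viewBox matches the mm dimensions, user units are millimetres directly. The only transform is the Y-flip y_m = 93.4038 − y_svg.

Shape 1 is a rectangle drawn with `<rect>`. Its stroke #ff8800 means engrave at S265, F2772. After flipping Y the toolpath is (131.0087,88.7016) → (236.3817,88.7016) → (236.3817,55.7997) → (131.0087,55.7997) → (131.0087,88.7016), returning to the start.

Shape 2 is a rectangle drawn with `<polygon>`. Its stroke #ff8800 means engrave at S265, F2772. After flipping Y the toolpath is (56.9904,71.3914) → (69.4133,71.3914) → (69.4133,34.8520) → (56.9904,34.8520) → (56.9904,71.3914), returning to the start.

Shape 3 is a circle drawn with `<circle>`. Its stroke #ff8800 means engrave at S265, F2772. After flipping Y the toolpath is (70.6429,76.8199) → (66.3880,87.0921) → (56.1158,91.3470) → (45.8436,87.0921) → (41.5887,76.8199) → (45.8436,66.5477) → (56.1158,62.2928) → (66.3880,66.5477) → (70.6429,76.8199), returning to the start.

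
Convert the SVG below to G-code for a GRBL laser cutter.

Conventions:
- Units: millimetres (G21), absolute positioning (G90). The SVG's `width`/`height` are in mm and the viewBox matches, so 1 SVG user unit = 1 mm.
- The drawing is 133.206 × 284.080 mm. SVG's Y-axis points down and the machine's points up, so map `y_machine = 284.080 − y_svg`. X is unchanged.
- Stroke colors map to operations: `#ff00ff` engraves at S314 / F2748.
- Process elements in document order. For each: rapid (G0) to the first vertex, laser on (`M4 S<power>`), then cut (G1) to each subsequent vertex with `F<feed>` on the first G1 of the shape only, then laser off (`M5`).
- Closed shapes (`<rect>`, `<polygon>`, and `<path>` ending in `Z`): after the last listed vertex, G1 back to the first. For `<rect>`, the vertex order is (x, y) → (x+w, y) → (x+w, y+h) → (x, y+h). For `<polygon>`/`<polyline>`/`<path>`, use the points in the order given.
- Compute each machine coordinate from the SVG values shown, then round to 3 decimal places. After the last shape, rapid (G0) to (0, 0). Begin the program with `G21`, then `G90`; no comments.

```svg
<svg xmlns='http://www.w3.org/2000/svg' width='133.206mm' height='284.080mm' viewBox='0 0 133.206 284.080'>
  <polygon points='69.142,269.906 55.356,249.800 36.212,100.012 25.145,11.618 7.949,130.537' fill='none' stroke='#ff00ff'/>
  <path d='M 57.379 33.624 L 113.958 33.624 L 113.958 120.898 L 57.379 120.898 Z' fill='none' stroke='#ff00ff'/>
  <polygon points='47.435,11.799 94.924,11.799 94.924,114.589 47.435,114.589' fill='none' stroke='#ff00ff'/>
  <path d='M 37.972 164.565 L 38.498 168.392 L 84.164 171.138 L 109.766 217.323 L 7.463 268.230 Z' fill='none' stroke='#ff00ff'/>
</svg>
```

viewBox `0 0 133.206 284.080` with mm width/height → 1 unit = 1 mm. Flip: y_m = 284.080 − y_svg.

**Shape 1** — `<polygon>` closed polygon, stroke `#ff00ff` → engrave (S314, F2748). Machine vertices: (69.142,14.174) → (55.356,34.280) → (36.212,184.068) → (25.145,272.462) → (7.949,153.543) → (69.142,14.174). Closed: final G1 returns to the first vertex.

**Shape 2** — `<path>` rectangle, stroke `#ff00ff` → engrave (S314, F2748). Machine vertices: (57.379,250.456) → (113.958,250.456) → (113.958,163.182) → (57.379,163.182) → (57.379,250.456). Closed: final G1 returns to the first vertex.

**Shape 3** — `<polygon>` rectangle, stroke `#ff00ff` → engrave (S314, F2748). Machine vertices: (47.435,272.281) → (94.924,272.281) → (94.924,169.491) → (47.435,169.491) → (47.435,272.281). Closed: final G1 returns to the first vertex.

**Shape 4** — `<path>` closed polygon, stroke `#ff00ff` → engrave (S314, F2748). Machine vertices: (37.972,119.515) → (38.498,115.688) → (84.164,112.942) → (109.766,66.757) → (7.463,15.850) → (37.972,119.515). Closed: final G1 returns to the first vertex.

G21
G90
G0 X69.142 Y14.174
M4 S314
G1 X55.356 Y34.280 F2748
G1 X36.212 Y184.068
G1 X25.145 Y272.462
G1 X7.949 Y153.543
G1 X69.142 Y14.174
M5
G0 X57.379 Y250.456
M4 S314
G1 X113.958 Y250.456 F2748
G1 X113.958 Y163.182
G1 X57.379 Y163.182
G1 X57.379 Y250.456
M5
G0 X47.435 Y272.281
M4 S314
G1 X94.924 Y272.281 F2748
G1 X94.924 Y169.491
G1 X47.435 Y169.491
G1 X47.435 Y272.281
M5
G0 X37.972 Y119.515
M4 S314
G1 X38.498 Y115.688 F2748
G1 X84.164 Y112.942
G1 X109.766 Y66.757
G1 X7.463 Y15.850
G1 X37.972 Y119.515
M5
G0 X0.000 Y0.000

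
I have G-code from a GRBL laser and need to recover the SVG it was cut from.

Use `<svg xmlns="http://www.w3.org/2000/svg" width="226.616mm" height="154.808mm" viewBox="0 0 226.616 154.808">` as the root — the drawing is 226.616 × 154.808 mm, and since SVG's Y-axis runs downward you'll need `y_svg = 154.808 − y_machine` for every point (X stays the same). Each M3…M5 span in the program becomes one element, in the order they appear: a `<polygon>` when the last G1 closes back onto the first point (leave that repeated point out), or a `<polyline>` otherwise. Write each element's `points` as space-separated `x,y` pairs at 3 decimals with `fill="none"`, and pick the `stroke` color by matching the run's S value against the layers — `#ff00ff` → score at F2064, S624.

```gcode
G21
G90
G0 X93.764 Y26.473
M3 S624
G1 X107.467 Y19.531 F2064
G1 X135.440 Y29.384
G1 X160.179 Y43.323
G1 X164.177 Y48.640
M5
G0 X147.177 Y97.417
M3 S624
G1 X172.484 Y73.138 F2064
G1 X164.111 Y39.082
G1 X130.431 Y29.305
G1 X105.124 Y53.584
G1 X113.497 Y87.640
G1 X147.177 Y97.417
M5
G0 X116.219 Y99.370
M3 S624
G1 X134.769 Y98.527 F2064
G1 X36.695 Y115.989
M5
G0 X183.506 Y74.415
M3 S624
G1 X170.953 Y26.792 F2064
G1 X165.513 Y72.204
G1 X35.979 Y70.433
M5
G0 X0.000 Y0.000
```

Each laser-on run becomes one SVG element. Flip Y back into SVG space with y_svg = 154.808 − y_machine. Every run uses S624, so all elements get stroke `#ff00ff` (score).

Run 1: The run is open, so emit a `<polyline>` with points (Y-flipped): 93.764,128.335 107.467,135.277 135.440,125.424 160.179,111.485 164.177,106.168.

Run 2: The run returns to its start, so emit a `<polygon>` with points (Y-flipped): 147.177,57.391 172.484,81.670 164.111,115.726 130.431,125.503 105.124,101.224 113.497,67.168.

Run 3: The run is open, so emit a `<polyline>` with points (Y-flipped): 116.219,55.438 134.769,56.281 36.695,38.819.

Run 4: The run is open, so emit a `<polyline>` with points (Y-flipped): 183.506,80.393 170.953,128.016 165.513,82.604 35.979,84.375.

<svg xmlns="http://www.w3.org/2000/svg" width="226.616mm" height="154.808mm" viewBox="0 0 226.616 154.808">
  <polyline points="93.764,128.335 107.467,135.277 135.440,125.424 160.179,111.485 164.177,106.168" fill="none" stroke="#ff00ff"/>
  <polygon points="147.177,57.391 172.484,81.670 164.111,115.726 130.431,125.503 105.124,101.224 113.497,67.168" fill="none" stroke="#ff00ff"/>
  <polyline points="116.219,55.438 134.769,56.281 36.695,38.819" fill="none" stroke="#ff00ff"/>
  <polyline points="183.506,80.393 170.953,128.016 165.513,82.604 35.979,84.375" fill="none" stroke="#ff00ff"/>
</svg>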